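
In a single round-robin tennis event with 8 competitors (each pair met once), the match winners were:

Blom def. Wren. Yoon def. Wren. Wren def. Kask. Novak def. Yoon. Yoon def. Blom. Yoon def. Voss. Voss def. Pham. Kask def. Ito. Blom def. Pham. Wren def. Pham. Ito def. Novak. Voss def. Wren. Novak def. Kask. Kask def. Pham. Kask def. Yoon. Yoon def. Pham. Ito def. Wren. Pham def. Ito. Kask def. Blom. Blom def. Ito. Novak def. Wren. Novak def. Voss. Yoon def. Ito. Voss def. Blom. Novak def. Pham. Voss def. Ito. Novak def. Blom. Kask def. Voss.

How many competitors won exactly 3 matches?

Win totals: Blom 3, Kask 5, Yoon 5, Voss 4, Pham 1, Ito 2, Wren 2, Novak 6.
Exactly 3: Blom — 1 competitor.

1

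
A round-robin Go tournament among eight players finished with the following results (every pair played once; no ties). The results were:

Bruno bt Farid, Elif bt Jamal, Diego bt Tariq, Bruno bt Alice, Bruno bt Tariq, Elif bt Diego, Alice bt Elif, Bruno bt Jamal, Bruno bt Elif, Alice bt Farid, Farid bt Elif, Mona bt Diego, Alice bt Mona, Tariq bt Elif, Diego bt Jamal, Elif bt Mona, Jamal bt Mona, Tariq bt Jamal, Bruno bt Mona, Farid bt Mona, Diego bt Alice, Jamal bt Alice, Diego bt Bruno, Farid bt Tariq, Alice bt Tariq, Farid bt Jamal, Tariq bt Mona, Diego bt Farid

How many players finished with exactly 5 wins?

1

Win totals: Bruno 6, Mona 1, Elif 3, Diego 5, Jamal 2, Alice 4, Tariq 3, Farid 4.
Exactly 5: Diego — 1 player.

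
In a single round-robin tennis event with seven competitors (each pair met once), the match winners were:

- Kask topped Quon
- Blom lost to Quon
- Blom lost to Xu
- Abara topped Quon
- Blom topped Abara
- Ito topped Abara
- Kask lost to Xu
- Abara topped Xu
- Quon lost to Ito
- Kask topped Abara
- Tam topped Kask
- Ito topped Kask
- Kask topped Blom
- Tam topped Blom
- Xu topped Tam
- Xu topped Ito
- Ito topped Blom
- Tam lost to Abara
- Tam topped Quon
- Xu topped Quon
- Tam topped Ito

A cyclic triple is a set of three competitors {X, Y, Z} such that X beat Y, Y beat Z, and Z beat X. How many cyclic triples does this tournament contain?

7

Win totals: Kask 3, Tam 4, Abara 3, Ito 4, Blom 1, Quon 1, Xu 5.
A competitor with w wins dominates both others in C(w,2) triples; summing gives 3 + 6 + 3 + 6 + 0 + 0 + 10 = 28 transitive triples.
Total triples C(7,3) = 35, so cyclic triples = 35 − 28 = 7.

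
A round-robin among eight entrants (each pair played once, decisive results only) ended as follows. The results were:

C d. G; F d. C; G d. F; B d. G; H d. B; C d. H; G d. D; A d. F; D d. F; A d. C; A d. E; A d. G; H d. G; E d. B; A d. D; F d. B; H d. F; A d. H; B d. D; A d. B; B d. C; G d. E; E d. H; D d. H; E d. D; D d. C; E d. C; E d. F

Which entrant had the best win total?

A

Win totals: A 7, B 3, C 2, D 3, E 5, F 2, G 3, H 3.
A leads with 7 wins (next highest: 5).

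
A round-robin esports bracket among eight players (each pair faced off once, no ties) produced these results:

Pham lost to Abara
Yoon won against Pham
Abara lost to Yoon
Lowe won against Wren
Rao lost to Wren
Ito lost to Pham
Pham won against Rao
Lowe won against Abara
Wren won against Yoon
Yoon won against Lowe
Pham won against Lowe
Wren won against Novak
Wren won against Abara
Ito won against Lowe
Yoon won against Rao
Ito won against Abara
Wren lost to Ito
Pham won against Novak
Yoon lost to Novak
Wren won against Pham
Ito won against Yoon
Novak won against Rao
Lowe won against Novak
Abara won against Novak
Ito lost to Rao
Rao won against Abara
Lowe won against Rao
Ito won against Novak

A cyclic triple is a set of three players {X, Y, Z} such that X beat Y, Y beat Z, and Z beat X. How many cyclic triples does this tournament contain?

Win totals: Wren 5, Pham 4, Yoon 4, Lowe 4, Ito 5, Abara 2, Novak 2, Rao 2.
A player with w wins dominates both others in C(w,2) triples; summing gives 10 + 6 + 6 + 6 + 10 + 1 + 1 + 1 = 41 transitive triples.
Total triples C(8,3) = 56, so cyclic triples = 56 − 41 = 15.

15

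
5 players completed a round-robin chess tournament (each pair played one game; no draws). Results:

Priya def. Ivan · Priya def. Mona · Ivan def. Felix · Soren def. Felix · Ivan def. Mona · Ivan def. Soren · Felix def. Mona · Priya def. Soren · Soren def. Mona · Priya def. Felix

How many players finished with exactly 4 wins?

1

Win totals: Priya 4, Felix 1, Ivan 3, Soren 2, Mona 0.
Exactly 4: Priya — 1 player.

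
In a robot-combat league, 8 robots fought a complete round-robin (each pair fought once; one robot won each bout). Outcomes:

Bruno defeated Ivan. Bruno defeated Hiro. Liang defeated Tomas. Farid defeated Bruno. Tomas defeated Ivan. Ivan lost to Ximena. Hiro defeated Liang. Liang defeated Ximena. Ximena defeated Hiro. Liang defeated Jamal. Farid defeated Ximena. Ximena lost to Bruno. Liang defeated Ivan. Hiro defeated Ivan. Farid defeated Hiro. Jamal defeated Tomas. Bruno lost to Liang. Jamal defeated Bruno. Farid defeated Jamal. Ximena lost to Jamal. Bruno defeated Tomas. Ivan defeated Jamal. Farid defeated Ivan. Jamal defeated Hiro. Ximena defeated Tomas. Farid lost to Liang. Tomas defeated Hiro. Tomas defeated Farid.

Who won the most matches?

Liang

Win totals: Bruno 4, Liang 6, Hiro 2, Farid 5, Jamal 4, Ximena 3, Tomas 3, Ivan 1.
Liang leads with 6 wins (next highest: 5).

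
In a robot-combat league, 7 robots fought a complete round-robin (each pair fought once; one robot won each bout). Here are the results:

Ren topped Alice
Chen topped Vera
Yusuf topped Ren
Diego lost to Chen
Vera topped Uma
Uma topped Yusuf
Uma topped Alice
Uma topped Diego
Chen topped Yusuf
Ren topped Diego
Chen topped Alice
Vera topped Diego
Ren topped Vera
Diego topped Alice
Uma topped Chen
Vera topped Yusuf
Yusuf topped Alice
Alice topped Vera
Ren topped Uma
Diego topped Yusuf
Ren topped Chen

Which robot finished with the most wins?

Win totals: Vera 3, Chen 4, Yusuf 2, Alice 1, Ren 5, Uma 4, Diego 2.
Ren leads with 5 wins (next highest: 4).

Ren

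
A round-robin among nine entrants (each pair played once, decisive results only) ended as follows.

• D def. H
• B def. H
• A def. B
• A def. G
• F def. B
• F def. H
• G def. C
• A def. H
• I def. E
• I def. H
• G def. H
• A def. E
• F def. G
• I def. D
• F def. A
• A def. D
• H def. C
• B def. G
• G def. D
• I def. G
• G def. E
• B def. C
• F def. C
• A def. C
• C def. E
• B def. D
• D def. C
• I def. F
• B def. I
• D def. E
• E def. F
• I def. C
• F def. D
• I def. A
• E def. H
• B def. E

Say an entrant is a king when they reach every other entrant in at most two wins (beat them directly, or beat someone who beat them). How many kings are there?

4

A reaches everyone (king).
B reaches everyone (king).
C cannot reach A, B, D, G, I in two steps.
D cannot reach A, B, G, I in two steps.
E cannot reach I in two steps.
F reaches everyone (king).
G cannot reach A, B, I in two steps.
H cannot reach A, B, D, F, G, I in two steps.
I reaches everyone (king).
Kings: A, B, F, I — 4.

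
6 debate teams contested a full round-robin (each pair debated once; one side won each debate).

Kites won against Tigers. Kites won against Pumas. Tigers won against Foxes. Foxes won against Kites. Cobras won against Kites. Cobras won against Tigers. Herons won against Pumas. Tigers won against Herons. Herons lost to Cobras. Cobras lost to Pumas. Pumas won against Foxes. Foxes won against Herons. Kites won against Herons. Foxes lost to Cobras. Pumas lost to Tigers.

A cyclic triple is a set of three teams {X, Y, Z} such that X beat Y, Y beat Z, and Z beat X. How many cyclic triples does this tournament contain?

6

Win totals: Tigers 3, Herons 1, Kites 3, Cobras 4, Foxes 2, Pumas 2.
A team with w wins dominates both others in C(w,2) triples; summing gives 3 + 0 + 3 + 6 + 1 + 1 = 14 transitive triples.
Total triples C(6,3) = 20, so cyclic triples = 20 − 14 = 6.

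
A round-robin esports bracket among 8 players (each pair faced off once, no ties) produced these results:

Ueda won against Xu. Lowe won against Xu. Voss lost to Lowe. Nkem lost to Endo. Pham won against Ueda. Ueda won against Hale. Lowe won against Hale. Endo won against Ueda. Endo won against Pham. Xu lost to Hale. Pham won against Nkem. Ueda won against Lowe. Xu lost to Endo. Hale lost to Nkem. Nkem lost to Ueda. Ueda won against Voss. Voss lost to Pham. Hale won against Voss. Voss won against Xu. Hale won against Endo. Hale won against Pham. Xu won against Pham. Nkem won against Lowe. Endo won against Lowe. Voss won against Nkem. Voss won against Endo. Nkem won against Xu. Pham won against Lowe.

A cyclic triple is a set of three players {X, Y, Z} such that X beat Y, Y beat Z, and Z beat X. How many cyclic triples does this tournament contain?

15

Win totals: Lowe 3, Endo 5, Xu 1, Voss 3, Nkem 3, Ueda 5, Pham 4, Hale 4.
A player with w wins dominates both others in C(w,2) triples; summing gives 3 + 10 + 0 + 3 + 3 + 10 + 6 + 6 = 41 transitive triples.
Total triples C(8,3) = 56, so cyclic triples = 56 − 41 = 15.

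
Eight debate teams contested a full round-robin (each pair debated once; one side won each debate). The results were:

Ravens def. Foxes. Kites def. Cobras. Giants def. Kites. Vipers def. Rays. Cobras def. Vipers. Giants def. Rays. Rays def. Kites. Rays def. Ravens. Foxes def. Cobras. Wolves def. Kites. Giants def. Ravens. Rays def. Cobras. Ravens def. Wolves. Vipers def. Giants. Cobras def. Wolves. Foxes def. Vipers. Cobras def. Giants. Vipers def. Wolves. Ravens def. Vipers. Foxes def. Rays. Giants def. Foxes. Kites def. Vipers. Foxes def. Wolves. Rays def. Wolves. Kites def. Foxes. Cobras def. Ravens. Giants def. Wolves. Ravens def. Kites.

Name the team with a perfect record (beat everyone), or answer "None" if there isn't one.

None

Highest win total is Giants with 5 (out of 7 possible).
Giants lost to Vipers, Cobras, so no team went undefeated.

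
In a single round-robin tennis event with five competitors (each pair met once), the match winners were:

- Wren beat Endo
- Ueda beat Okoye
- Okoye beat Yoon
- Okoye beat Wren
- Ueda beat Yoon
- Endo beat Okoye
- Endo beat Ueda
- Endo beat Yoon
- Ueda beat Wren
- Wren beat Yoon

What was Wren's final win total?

2

Wren's results: beat Endo, Yoon; lost to Ueda, Okoye.
That is 2 wins.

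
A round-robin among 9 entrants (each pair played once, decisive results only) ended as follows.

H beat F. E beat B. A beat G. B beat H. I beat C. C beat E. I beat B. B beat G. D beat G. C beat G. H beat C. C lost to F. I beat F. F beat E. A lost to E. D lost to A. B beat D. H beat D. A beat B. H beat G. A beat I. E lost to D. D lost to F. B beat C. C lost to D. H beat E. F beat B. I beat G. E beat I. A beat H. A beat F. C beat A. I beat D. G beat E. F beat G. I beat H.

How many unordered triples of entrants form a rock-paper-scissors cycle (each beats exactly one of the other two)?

Win totals: A 6, B 4, C 3, D 3, E 3, F 5, G 1, H 5, I 6.
An entrant with w wins dominates both others in C(w,2) triples; summing gives 15 + 6 + 3 + 3 + 3 + 10 + 0 + 10 + 15 = 65 transitive triples.
Total triples C(9,3) = 84, so cyclic triples = 84 − 65 = 19.

19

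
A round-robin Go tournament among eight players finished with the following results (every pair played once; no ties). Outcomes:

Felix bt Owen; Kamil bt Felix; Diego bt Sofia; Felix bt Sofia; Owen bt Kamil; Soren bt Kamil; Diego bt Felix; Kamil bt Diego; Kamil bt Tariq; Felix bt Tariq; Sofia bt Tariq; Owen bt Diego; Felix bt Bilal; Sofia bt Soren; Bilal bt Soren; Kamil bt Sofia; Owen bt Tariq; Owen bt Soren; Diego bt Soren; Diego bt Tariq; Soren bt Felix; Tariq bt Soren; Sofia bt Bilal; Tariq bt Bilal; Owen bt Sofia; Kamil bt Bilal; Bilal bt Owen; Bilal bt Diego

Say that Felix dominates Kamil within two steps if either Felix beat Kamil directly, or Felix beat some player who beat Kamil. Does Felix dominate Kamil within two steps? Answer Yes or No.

Felix did not beat Kamil directly.
Felix beat Bilal, Sofia, Owen, Tariq. Of those, Owen beat Kamil.

Yes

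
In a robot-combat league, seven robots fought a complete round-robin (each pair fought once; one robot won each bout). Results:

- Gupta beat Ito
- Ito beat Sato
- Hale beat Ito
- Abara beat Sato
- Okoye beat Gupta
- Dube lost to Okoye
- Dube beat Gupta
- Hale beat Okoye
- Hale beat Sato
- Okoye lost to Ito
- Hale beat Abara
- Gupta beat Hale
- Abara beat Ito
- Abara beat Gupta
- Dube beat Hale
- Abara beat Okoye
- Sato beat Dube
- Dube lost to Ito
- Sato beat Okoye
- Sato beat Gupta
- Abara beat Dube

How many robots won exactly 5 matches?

Win totals: Ito 3, Abara 5, Okoye 2, Gupta 2, Hale 4, Sato 3, Dube 2.
Exactly 5: Abara — 1 robot.

1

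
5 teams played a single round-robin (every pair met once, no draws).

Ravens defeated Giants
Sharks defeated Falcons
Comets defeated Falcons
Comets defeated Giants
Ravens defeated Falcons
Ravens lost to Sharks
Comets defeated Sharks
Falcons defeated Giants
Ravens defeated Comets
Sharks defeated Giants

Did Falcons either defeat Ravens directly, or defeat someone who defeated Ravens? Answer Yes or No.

No

Falcons did not beat Ravens directly.
Falcons beat Giants, but each of them lost to Ravens. No two-step path.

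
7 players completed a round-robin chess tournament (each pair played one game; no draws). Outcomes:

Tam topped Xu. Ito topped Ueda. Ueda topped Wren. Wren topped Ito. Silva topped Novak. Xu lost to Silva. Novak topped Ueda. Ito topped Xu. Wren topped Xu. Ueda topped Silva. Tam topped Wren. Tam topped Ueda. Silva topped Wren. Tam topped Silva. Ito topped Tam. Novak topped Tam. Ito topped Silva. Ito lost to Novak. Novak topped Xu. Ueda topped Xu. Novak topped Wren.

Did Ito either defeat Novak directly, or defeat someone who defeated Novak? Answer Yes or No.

Ito did not beat Novak directly.
Ito beat Ueda, Xu, Silva, Tam. Of those, Silva beat Novak.

Yes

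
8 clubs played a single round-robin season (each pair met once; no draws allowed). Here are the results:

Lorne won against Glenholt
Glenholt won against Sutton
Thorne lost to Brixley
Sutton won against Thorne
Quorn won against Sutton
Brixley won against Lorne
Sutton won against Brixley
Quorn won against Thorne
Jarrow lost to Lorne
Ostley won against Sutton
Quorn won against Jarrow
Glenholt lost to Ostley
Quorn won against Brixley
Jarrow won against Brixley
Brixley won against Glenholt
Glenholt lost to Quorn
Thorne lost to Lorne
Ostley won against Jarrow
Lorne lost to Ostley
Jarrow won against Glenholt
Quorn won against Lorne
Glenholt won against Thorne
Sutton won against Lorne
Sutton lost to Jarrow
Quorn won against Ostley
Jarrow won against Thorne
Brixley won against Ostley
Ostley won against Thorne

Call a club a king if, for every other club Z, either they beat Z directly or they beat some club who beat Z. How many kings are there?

Jarrow cannot reach Quorn in two steps.
Lorne cannot reach Quorn, Ostley in two steps.
Brixley cannot reach Quorn in two steps.
Quorn reaches everyone (king).
Thorne cannot reach Jarrow, Lorne, Brixley, Quorn, Ostley, Sutton, Glenholt in two steps.
Ostley cannot reach Quorn in two steps.
Sutton cannot reach Quorn in two steps.
Glenholt cannot reach Jarrow, Quorn, Ostley in two steps.
Kings: Quorn — 1.

1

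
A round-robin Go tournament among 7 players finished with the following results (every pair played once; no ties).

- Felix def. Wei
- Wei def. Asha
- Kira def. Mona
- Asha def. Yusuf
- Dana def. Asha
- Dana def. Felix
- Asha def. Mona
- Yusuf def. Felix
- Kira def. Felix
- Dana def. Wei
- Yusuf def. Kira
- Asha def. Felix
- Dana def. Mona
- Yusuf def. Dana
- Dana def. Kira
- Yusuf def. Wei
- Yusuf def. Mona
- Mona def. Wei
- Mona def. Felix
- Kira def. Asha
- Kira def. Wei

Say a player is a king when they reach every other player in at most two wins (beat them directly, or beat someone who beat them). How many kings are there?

Asha reaches everyone (king).
Felix cannot reach Yusuf, Kira, Dana, Mona in two steps.
Yusuf reaches everyone (king).
Kira cannot reach Dana in two steps.
Wei cannot reach Kira, Dana in two steps.
Dana reaches everyone (king).
Mona cannot reach Yusuf, Kira, Dana in two steps.
Kings: Asha, Yusuf, Dana — 3.

3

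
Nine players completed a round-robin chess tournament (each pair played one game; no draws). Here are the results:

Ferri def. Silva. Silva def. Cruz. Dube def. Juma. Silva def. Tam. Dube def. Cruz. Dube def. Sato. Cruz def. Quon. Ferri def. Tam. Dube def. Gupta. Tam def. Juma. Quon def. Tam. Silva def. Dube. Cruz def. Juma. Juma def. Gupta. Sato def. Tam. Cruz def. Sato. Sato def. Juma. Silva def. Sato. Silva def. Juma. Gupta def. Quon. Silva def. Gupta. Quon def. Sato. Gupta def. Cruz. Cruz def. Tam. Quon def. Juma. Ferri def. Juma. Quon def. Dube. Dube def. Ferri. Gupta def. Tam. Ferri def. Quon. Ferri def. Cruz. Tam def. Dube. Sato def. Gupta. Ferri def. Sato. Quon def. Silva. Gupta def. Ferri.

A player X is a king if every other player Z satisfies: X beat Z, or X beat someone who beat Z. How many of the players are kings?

Quon reaches everyone (king).
Ferri reaches everyone (king).
Gupta reaches everyone (king).
Cruz cannot reach Ferri in two steps.
Tam cannot reach Quon, Silva in two steps.
Juma cannot reach Sato, Silva, Dube in two steps.
Sato cannot reach Silva in two steps.
Silva reaches everyone (king).
Dube reaches everyone (king).
Kings: Quon, Ferri, Gupta, Silva, Dube — 5.

5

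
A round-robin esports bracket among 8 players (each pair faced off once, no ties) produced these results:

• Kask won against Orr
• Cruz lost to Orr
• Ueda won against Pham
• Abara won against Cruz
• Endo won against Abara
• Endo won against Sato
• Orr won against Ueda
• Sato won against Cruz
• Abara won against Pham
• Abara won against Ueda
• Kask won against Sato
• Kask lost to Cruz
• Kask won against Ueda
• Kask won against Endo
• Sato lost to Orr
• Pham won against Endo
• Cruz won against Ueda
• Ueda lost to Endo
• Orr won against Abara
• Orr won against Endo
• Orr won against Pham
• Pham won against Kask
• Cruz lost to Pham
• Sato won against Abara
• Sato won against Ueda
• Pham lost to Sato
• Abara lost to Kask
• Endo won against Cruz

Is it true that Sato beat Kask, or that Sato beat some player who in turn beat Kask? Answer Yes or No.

Sato did not beat Kask directly.
Sato beat Cruz, Abara, Ueda, Pham. Of those, Cruz beat Kask.

Yes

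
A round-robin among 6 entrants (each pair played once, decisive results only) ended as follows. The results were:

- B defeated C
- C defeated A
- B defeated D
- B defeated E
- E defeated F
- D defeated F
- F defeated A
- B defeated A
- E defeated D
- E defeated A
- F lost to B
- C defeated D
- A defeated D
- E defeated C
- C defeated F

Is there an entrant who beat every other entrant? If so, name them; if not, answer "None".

B

B has 5 wins out of 5 opponents — a perfect record.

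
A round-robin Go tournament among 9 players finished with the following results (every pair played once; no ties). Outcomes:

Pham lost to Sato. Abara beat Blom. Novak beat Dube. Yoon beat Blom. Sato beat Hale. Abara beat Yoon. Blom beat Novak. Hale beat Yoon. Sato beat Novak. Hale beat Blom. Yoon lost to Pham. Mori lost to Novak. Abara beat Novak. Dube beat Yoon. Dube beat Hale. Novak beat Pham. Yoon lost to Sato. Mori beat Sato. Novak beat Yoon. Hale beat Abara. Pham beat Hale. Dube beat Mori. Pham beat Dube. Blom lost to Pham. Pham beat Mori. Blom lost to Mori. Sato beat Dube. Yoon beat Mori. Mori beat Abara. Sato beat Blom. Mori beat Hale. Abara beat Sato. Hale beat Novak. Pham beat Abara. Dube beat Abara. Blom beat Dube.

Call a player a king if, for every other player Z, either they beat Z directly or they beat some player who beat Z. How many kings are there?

6

Sato reaches everyone (king).
Mori reaches everyone (king).
Novak reaches everyone (king).
Yoon cannot reach Pham in two steps.
Dube cannot reach Pham in two steps.
Blom cannot reach Sato in two steps.
Abara reaches everyone (king).
Hale reaches everyone (king).
Pham reaches everyone (king).
Kings: Sato, Mori, Novak, Abara, Hale, Pham — 6.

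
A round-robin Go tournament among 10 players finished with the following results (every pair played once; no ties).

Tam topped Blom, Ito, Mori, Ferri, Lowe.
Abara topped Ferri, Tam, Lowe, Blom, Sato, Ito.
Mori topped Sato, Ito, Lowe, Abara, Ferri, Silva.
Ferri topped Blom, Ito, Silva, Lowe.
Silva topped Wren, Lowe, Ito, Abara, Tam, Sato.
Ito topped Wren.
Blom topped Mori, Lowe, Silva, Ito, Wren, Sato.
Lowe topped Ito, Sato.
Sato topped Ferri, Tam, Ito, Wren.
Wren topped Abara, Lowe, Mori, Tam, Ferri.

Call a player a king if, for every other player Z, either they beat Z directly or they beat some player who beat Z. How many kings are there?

8

Mori reaches everyone (king).
Ito cannot reach Blom, Sato, Silva in two steps.
Lowe cannot reach Mori, Blom, Abara, Silva in two steps.
Tam reaches everyone (king).
Blom reaches everyone (king).
Ferri reaches everyone (king).
Abara reaches everyone (king).
Sato reaches everyone (king).
Silva reaches everyone (king).
Wren reaches everyone (king).
Kings: Mori, Tam, Blom, Ferri, Abara, Sato, Silva, Wren — 8.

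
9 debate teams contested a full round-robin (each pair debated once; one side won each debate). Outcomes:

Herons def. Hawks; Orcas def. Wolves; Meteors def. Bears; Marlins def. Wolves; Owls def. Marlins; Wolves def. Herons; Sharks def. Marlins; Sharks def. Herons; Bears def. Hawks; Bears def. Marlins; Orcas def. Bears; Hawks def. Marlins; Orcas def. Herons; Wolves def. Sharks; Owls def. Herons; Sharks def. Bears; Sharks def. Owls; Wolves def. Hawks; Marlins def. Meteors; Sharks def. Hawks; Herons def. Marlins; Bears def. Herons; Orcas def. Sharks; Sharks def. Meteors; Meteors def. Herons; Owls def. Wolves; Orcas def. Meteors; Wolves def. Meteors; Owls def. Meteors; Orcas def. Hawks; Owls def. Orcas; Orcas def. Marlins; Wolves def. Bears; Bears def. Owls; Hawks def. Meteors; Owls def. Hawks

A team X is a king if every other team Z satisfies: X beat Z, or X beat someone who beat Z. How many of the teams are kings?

3

Sharks reaches everyone (king).
Bears cannot reach Sharks in two steps.
Marlins cannot reach Owls, Orcas in two steps.
Wolves cannot reach Orcas in two steps.
Hawks cannot reach Sharks, Owls, Orcas in two steps.
Owls reaches everyone (king).
Orcas reaches everyone (king).
Herons cannot reach Sharks, Bears, Owls, Orcas in two steps.
Meteors cannot reach Sharks, Wolves, Orcas in two steps.
Kings: Sharks, Owls, Orcas — 3.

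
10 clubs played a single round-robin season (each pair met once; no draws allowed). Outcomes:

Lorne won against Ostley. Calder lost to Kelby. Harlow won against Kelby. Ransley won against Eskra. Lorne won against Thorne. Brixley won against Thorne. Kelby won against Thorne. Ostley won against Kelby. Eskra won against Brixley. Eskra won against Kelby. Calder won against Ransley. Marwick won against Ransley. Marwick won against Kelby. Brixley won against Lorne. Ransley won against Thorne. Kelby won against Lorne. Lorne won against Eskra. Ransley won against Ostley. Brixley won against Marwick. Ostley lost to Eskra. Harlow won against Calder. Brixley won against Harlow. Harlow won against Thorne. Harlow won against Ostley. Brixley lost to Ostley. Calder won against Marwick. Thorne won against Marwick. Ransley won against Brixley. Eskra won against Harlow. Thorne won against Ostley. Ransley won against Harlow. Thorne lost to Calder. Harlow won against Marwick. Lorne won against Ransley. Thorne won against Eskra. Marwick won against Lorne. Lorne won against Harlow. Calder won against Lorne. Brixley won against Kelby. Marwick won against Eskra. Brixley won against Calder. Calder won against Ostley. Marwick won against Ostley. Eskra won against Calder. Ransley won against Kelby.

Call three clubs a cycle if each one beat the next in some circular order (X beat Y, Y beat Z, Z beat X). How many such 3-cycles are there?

33

Win totals: Thorne 3, Marwick 5, Ransley 6, Ostley 2, Harlow 5, Lorne 5, Kelby 3, Brixley 6, Calder 5, Eskra 5.
A club with w wins dominates both others in C(w,2) triples; summing gives 3 + 10 + 15 + 1 + 10 + 10 + 3 + 15 + 10 + 10 = 87 transitive triples.
Total triples C(10,3) = 120, so cyclic triples = 120 − 87 = 33.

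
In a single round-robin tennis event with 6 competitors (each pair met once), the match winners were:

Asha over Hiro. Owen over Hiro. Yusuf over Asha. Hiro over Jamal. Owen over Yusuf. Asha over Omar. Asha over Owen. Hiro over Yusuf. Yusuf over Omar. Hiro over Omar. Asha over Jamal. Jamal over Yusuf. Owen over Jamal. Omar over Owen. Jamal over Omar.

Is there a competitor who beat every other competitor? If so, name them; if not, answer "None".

Highest win total is Asha with 4 (out of 5 possible).
Asha lost to Yusuf, so no competitor went undefeated.

None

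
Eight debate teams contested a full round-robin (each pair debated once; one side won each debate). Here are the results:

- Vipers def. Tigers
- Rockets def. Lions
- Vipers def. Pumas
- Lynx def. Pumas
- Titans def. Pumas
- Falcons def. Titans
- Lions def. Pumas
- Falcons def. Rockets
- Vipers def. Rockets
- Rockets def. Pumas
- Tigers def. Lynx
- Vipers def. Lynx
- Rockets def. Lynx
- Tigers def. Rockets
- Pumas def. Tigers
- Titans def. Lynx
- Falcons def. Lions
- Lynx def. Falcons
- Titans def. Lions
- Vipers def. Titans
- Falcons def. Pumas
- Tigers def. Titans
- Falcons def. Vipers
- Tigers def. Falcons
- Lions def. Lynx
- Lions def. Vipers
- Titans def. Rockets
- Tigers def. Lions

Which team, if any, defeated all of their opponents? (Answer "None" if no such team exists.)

None

Highest win total is Vipers with 5 (out of 7 possible).
Vipers lost to Lions, Falcons, so no team went undefeated.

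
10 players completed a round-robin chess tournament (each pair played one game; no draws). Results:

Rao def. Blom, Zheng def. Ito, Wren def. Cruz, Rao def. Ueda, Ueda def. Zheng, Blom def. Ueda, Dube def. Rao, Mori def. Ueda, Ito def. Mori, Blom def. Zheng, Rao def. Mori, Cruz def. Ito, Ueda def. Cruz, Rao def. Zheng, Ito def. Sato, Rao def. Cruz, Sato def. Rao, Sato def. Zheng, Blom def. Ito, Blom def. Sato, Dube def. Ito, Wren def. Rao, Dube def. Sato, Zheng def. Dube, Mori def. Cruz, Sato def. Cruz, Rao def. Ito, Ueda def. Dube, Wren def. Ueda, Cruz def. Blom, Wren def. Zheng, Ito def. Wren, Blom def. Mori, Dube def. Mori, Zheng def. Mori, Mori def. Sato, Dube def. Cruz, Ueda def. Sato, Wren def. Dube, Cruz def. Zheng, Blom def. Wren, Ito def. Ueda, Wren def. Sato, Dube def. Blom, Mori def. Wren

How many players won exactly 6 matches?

Win totals: Blom 6, Zheng 3, Cruz 3, Sato 3, Wren 6, Ito 4, Dube 6, Rao 6, Ueda 4, Mori 4.
Exactly 6: Blom, Wren, Dube, Rao — 4 players.

4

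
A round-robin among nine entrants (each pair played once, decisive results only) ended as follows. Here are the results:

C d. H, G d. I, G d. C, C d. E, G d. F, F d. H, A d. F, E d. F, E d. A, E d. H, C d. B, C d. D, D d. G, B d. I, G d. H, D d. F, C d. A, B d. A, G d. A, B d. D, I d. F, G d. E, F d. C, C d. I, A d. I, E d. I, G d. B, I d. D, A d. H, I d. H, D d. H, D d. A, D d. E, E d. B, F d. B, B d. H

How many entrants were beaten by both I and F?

1

I beat: D, F, H.
F beat: B, C, H.
Both beat: H — 1.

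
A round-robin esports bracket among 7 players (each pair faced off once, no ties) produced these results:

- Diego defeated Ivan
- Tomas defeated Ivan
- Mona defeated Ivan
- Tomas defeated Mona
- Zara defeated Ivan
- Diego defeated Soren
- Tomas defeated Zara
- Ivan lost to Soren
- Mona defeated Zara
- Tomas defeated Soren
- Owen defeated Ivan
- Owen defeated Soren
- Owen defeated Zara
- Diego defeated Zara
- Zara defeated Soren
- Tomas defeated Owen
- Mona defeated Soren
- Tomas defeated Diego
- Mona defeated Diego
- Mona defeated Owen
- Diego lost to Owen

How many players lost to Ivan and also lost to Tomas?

Ivan beat: no one.
Tomas beat: Owen, Ivan, Diego, Zara, Mona, Soren.
No one was beaten by both.

0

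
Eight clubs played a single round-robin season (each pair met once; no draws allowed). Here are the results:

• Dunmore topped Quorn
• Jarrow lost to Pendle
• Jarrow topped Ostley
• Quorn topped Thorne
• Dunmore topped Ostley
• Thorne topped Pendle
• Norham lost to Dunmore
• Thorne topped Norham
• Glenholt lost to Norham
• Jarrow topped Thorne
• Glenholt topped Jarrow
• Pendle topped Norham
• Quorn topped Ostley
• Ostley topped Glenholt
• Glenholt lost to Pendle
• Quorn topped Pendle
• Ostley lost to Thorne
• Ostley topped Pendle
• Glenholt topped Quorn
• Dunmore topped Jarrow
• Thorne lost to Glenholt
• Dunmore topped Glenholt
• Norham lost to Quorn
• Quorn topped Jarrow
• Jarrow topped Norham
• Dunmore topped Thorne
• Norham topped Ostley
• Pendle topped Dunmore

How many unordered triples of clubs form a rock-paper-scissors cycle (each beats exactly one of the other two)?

14

Win totals: Quorn 5, Ostley 2, Thorne 3, Dunmore 6, Glenholt 3, Pendle 4, Jarrow 3, Norham 2.
A club with w wins dominates both others in C(w,2) triples; summing gives 10 + 1 + 3 + 15 + 3 + 6 + 3 + 1 = 42 transitive triples.
Total triples C(8,3) = 56, so cyclic triples = 56 − 42 = 14.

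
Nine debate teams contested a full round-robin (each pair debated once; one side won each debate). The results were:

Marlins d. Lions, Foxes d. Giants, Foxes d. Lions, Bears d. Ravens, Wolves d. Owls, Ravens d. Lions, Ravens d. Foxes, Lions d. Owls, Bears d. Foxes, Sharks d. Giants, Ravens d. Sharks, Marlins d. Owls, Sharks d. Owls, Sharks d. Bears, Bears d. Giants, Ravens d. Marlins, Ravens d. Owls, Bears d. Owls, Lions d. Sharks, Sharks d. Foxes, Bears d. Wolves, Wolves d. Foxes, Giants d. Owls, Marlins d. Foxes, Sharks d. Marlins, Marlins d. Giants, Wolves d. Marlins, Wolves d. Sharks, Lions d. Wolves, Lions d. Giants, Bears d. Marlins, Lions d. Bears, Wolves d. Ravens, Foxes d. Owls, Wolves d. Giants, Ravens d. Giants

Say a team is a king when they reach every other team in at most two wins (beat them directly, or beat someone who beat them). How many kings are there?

5

Marlins cannot reach Ravens in two steps.
Bears reaches everyone (king).
Foxes cannot reach Marlins, Ravens in two steps.
Lions reaches everyone (king).
Giants cannot reach Marlins, Bears, Foxes, Lions, Sharks, Ravens, Wolves in two steps.
Sharks reaches everyone (king).
Ravens reaches everyone (king).
Wolves reaches everyone (king).
Owls cannot reach Marlins, Bears, Foxes, Lions, Giants, Sharks, Ravens, Wolves in two steps.
Kings: Bears, Lions, Sharks, Ravens, Wolves — 5.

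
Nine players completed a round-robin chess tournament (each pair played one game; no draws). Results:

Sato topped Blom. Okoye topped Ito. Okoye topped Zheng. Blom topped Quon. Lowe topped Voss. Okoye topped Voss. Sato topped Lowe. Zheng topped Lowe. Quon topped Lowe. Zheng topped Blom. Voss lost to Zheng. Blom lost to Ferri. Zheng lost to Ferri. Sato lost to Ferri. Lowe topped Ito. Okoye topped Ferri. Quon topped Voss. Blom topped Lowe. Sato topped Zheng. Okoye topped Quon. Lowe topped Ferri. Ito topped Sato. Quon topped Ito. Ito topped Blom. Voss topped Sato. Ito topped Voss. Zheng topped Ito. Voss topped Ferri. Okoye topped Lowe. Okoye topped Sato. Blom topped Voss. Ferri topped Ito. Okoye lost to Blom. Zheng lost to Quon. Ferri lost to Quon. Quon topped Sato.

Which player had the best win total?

Okoye

Win totals: Sato 3, Lowe 3, Blom 4, Ito 3, Voss 2, Okoye 7, Quon 6, Ferri 4, Zheng 4.
Okoye leads with 7 wins (next highest: 6).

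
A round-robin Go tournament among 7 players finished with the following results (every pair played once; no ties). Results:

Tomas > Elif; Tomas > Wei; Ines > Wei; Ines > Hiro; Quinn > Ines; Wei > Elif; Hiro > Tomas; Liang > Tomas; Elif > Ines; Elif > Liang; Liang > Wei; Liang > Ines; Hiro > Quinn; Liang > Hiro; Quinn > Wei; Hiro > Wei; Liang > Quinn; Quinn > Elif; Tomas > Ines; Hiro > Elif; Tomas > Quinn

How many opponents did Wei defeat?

Wei's results: beat Elif; lost to Liang, Ines, Quinn, Hiro, Tomas.
That is 1 win.

1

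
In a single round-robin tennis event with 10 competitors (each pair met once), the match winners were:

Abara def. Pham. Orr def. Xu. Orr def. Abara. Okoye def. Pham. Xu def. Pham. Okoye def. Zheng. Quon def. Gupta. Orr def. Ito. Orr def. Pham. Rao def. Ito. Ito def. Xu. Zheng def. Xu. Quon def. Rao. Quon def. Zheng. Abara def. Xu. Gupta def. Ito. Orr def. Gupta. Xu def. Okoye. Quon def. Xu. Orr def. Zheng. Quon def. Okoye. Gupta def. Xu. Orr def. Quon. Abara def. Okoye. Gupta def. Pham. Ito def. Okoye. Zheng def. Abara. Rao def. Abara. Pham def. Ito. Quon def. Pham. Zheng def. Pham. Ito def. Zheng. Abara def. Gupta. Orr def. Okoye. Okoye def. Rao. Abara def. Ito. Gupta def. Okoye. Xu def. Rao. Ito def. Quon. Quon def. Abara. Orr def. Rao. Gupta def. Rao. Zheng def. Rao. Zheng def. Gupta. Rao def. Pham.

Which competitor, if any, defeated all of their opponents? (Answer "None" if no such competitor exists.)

Orr has 9 wins out of 9 opponents — a perfect record.

Orr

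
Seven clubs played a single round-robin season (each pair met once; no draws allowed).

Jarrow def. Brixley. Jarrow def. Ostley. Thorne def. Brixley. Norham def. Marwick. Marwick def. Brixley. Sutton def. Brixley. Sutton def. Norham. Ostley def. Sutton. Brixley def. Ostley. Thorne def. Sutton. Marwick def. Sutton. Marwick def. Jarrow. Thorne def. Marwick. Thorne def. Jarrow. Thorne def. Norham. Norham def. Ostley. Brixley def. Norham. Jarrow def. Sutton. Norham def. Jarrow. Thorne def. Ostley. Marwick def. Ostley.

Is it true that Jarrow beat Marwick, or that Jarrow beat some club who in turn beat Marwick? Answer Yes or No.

Jarrow did not beat Marwick directly.
Jarrow beat Ostley, Sutton, Brixley, but each of them lost to Marwick. No two-step path.

No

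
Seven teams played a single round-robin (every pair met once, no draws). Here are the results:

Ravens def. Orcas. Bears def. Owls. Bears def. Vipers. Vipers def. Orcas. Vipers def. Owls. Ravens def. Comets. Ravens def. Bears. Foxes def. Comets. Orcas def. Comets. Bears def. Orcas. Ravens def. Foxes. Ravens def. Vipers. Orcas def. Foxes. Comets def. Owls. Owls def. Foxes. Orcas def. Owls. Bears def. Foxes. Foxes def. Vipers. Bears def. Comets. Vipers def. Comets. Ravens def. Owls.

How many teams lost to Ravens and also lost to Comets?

Ravens beat: Orcas, Comets, Owls, Foxes, Bears, Vipers.
Comets beat: Owls.
Both beat: Owls — 1.

1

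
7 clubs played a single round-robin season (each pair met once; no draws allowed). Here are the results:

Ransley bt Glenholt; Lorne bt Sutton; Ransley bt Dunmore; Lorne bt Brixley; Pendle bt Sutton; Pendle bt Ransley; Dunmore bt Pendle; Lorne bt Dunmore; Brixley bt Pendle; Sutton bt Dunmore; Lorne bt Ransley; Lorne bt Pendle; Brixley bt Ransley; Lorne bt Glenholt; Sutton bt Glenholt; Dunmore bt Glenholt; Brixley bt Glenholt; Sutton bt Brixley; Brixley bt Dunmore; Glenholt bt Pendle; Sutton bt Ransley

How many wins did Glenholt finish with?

Glenholt's results: beat Pendle; lost to Sutton, Ransley, Brixley, Dunmore, Lorne.
That is 1 win.

1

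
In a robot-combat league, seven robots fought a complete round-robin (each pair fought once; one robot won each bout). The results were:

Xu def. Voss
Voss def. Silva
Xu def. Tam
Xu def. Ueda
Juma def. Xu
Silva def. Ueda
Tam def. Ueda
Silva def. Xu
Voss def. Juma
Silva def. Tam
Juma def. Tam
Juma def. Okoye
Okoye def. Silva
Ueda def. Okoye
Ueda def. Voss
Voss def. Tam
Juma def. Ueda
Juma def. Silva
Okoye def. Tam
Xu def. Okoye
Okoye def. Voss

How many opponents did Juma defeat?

Juma's results: beat Silva, Okoye, Xu, Tam, Ueda; lost to Voss.
That is 5 wins.

5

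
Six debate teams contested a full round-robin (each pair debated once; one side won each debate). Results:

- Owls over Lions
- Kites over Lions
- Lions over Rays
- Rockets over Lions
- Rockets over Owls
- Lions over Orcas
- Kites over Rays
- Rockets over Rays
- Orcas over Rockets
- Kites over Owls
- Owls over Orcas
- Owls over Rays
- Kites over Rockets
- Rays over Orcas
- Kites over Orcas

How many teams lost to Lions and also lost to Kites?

Lions beat: Rays, Orcas.
Kites beat: Rockets, Lions, Owls, Rays, Orcas.
Both beat: Rays, Orcas — 2.

2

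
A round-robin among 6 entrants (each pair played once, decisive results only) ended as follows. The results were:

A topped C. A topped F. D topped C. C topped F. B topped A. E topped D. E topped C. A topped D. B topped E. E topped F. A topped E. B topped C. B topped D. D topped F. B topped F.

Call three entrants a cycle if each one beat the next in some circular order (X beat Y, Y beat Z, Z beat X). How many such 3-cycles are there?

Win totals: A 4, B 5, C 1, D 2, E 3, F 0.
An entrant with w wins dominates both others in C(w,2) triples; summing gives 6 + 10 + 0 + 1 + 3 + 0 = 20 transitive triples.
Total triples C(6,3) = 20, so cyclic triples = 20 − 20 = 0.

0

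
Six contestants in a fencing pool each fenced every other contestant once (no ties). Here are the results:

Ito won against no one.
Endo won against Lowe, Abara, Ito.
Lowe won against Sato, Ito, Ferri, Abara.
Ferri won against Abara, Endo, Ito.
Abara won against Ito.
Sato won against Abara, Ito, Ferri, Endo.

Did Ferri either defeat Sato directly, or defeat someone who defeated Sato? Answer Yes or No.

No

Ferri did not beat Sato directly.
Ferri beat Endo, Ito, Abara, but each of them lost to Sato. No two-step path.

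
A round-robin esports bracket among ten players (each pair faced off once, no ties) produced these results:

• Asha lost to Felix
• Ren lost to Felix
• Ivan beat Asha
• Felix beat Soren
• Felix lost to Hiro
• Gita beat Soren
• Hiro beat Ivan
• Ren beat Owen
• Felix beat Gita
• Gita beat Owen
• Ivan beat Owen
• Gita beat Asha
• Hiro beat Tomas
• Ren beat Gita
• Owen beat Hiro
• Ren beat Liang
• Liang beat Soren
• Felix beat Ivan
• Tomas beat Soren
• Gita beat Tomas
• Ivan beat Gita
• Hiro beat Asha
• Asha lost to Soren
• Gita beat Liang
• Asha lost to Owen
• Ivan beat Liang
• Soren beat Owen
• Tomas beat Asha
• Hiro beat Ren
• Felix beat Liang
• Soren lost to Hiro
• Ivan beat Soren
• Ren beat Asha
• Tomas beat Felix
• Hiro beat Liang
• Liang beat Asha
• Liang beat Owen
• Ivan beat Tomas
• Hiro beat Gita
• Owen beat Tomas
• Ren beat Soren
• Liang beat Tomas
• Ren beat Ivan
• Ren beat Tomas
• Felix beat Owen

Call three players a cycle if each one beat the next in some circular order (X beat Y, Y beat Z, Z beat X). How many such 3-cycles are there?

Win totals: Soren 2, Hiro 8, Felix 7, Asha 0, Ivan 6, Owen 3, Tomas 3, Liang 4, Gita 5, Ren 7.
A player with w wins dominates both others in C(w,2) triples; summing gives 1 + 28 + 21 + 0 + 15 + 3 + 3 + 6 + 10 + 21 = 108 transitive triples.
Total triples C(10,3) = 120, so cyclic triples = 120 − 108 = 12.

12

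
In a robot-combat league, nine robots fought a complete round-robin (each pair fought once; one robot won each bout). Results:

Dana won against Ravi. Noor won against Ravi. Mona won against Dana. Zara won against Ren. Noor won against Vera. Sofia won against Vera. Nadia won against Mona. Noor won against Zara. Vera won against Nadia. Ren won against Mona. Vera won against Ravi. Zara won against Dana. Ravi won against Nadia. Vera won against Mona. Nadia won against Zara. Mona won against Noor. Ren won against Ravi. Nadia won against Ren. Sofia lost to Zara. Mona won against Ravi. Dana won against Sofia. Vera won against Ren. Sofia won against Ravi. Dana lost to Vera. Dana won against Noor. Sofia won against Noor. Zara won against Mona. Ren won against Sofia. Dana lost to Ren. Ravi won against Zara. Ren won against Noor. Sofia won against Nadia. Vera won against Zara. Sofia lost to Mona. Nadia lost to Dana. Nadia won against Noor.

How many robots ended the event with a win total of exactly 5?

Win totals: Sofia 4, Dana 4, Noor 3, Vera 6, Ren 5, Zara 4, Nadia 4, Mona 4, Ravi 2.
Exactly 5: Ren — 1 robot.

1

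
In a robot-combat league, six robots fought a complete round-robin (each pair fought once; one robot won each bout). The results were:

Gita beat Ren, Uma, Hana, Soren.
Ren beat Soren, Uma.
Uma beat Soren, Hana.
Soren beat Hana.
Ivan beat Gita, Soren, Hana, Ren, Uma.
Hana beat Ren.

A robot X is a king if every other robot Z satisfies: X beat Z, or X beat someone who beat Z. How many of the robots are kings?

1

Gita cannot reach Ivan in two steps.
Ren cannot reach Gita, Ivan in two steps.
Hana cannot reach Gita, Ivan in two steps.
Uma cannot reach Gita, Ivan in two steps.
Soren cannot reach Gita, Uma, Ivan in two steps.
Ivan reaches everyone (king).
Kings: Ivan — 1.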